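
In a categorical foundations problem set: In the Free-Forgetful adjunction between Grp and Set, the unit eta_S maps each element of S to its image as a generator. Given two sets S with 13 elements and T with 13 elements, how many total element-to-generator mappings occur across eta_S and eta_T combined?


The unit eta_X: X -> U(F(X)) of the Free-Forgetful adjunction
maps each element of X to a generator of F(X). For X = S + T (disjoint
union in Set), |S + T| = |S| + |T|.
Total mappings = 13 + 13 = 26.

26


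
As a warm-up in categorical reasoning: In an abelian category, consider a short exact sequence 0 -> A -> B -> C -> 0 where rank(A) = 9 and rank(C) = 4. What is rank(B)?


For a short exact sequence 0 -> A -> B -> C -> 0,
rank is additive: rank(B) = rank(A) + rank(C).
rank(B) = 9 + 4 = 13

13


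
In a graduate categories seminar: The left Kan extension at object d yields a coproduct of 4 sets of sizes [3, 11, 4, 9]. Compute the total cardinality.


Pointwise, the left Kan extension (Lan_F H)(d) is the colimit, indexed
by the comma category (F downarrow d), of H composed with the
projection (F downarrow d) -> C. Here that colimit is given
as a coproduct (disjoint union) of sets, so its cardinality is the
sum of the sizes of the summands.
Coproduct of sets with sizes: 3 + 11 + 4 + 9
= 27

27


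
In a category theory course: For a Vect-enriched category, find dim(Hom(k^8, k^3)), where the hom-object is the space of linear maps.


In Vect-enriched categories, Hom(k^n, k^m) is the space of m x n matrices.
dim(Hom(k^8, k^3)) = 3 * 8 = 24

24


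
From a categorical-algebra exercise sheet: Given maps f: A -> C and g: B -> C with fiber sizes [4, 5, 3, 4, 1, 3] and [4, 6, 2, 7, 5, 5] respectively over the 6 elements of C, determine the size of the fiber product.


The pullback A x_C B consists of pairs (a, b) with f(a) = g(b).
For each element c in C, the fiber product has |f^-1(c)| * |g^-1(c)| elements.
Summing over C: 4 * 4 + 5 * 6 + 3 * 2 + 4 * 7 + 1 * 5 + 3 * 5
= 16 + 30 + 6 + 28 + 5 + 15 = 100

100


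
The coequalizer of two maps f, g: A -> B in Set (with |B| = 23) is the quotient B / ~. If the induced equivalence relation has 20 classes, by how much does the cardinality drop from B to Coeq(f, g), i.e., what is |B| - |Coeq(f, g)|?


The coequalizer Coeq(f, g) = B / ~ has one element per equivalence class.
|B| = 23, |Coeq(f, g)| = 20.
|B| - |Coeq(f, g)| = 23 - 20 = 3.

3


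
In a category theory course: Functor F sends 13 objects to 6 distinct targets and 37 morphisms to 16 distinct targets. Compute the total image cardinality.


The image of F consists of distinct objects and distinct morphisms.
|Im(F)| on objects = 6
|Im(F)| on morphisms = 16
Total image cardinality = 6 + 16 = 22

22


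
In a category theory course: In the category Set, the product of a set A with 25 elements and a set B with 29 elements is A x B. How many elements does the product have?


In Set, the product A x B is the Cartesian product.
By the universal property, |A x B| = |A| * |B|.
|A x B| = 25 * 29 = 725

725


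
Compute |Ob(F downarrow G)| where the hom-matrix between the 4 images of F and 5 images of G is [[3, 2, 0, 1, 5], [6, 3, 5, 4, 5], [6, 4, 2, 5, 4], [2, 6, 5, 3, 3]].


Objects of (F downarrow G) are triples (a, b, h: F(a)->G(b)).
The count equals the sum of all entries in the hom-matrix.
sum(row 0) = 11
sum(row 1) = 23
sum(row 2) = 21
sum(row 3) = 19
Grand total = 74

74


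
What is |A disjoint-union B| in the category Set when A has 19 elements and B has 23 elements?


In Set, the coproduct A + B is the disjoint union.
|A + B| = |A| + |B| = 19 + 23 = 42

42


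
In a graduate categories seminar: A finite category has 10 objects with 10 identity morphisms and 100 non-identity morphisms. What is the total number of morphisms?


Each object has an identity morphism, giving 10 identities.
Adding the 100 non-identity morphisms:
Total = 10 + 100 = 110

110


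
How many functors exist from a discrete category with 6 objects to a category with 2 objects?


A functor from a discrete category C to D is determined by
where each object maps. Each of the 6 objects of C can map
to any of the 2 objects of D independently.
Number of functors = 2^6 = 64

64


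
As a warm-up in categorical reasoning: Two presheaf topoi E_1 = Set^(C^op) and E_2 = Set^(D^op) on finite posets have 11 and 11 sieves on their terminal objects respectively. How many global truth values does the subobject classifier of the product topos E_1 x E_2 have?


In a product of presheaf topoi E_1 x E_2, the subobject classifier
is Omega = Omega_1 x Omega_2 (componentwise), so
|Omega(top)| = |Omega_1(top_1)| * |Omega_2(top_2)|.
= 11 * 11 = 121.

121


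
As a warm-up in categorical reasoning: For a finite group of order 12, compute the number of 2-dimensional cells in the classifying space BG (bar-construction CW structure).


In the bar-construction CW model of BG, the n-cells are indexed by
n-tuples [g_1|...|g_n] of non-identity elements of G (degenerate
simplices with some g_i = e do not contribute cells), so there are
(|G| - 1)^n n-cells.
For dim = 2 with |G| = 12:
cells = (12 - 1)^2 = 11^2 = 121

121


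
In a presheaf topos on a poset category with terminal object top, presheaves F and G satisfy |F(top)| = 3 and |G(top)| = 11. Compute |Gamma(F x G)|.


Global sections of a presheaf on a poset with terminal top satisfy
Gamma(H) ~ H(top). Presheaves admit pointwise products, so
(F x G)(top) = F(top) x G(top) (Cartesian product).
|Gamma(F x G)| = |F(top)| * |G(top)| = 3 * 11 = 33.

33


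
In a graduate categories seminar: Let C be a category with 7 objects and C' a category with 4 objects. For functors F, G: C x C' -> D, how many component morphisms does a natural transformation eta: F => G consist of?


A natural transformation eta: F => G assigns one component morphism per
object of the domain category.
The domain is the product category C x C', so
|Ob(C x C')| = |Ob(C)| * |Ob(C')| = 7 * 4 = 28.
Therefore eta has 28 component morphisms.

28


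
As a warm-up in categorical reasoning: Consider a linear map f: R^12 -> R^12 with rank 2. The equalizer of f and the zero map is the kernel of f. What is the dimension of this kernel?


The equalizer of f and the zero map is ker(f).
By the rank-nullity theorem: dim(ker(f)) = dim(domain) - rank(f).
dim(ker(f)) = 12 - 2 = 10

10


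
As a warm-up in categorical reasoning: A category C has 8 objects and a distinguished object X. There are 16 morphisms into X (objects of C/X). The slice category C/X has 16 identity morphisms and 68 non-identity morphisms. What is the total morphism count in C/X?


In the slice category C/X, objects are morphisms to X.
Identity morphisms: 16 (one per object of C/X).
Non-identity morphisms: 68.
Total = 16 + 68 = 84

84


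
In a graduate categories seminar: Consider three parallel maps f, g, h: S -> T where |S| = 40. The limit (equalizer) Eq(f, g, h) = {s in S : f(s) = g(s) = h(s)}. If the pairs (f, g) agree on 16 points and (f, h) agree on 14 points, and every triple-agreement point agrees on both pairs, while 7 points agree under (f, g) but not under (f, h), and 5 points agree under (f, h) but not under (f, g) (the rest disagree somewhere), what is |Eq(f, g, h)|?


Eq(f, g, h) is the triple-agreement set: points in S where all three
maps take the same value. Using inclusion-exclusion on the pairwise data:
Pair (f, g) agrees on 16 points; pair (f, h) on 14 points.
Points agreeing under (f, g) but not (f, h) = 7; under (f, h) but not (f, g) = 5.
Triple-agreement = agreement-in-(f, g) minus points that agree under (f, g) but not (f, h):
|Eq(f, g, h)| = 16 - 7 = 9
(cross-check via (f, h): 14 - 5 = 9.)

9


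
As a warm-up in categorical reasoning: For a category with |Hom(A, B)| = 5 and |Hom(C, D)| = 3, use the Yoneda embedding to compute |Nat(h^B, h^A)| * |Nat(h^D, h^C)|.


By the Yoneda lemma, Nat(h^B, h^A) is isomorphic to Hom(A, B),
so |Nat(h^B, h^A)| = |Hom(A, B)| and |Nat(h^D, h^C)| = |Hom(C, D)|.
|Hom(A, B)| = 5, |Hom(C, D)| = 3.
|Nat(h^B, h^A) x Nat(h^D, h^C)| = 5 * 3 = 15

15


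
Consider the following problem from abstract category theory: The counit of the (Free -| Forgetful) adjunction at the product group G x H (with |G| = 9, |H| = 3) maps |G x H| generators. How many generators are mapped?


The counit epsilon_K: F(U(K)) -> K of the Free-Forgetful adjunction
maps |K| generators of F(U(K)) into K. For K = G x H (the product group),
|G x H| = |G| * |H|.
Total generators mapped = 9 * 3 = 27.

27


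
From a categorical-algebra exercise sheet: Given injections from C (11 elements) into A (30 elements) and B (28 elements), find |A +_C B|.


The pushout A +_C B identifies the images of C in A and B.
|A +_C B| = |A| + |B| - |C| (for injections).
= 30 + 28 - 11 = 47

47


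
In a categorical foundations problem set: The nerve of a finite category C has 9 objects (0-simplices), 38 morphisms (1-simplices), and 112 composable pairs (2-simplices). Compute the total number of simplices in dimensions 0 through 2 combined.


The 2-skeleton of the nerve N(C) consists of simplices in dimensions 0, 1, 2:
  |N(C)_0| = 9 (objects)
  |N(C)_1| = 38 (morphisms)
  |N(C)_2| = 112 (composable pairs)
Total = 9 + 38 + 112 = 159

159


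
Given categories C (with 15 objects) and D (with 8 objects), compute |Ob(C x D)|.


The product category C x D has objects that are pairs (c, d).
Number of pairs = |Ob(C)| * |Ob(D)| = 15 * 8 = 120

120


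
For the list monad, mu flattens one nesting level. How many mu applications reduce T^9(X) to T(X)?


Each application of mu: T^2 -> T removes one layer of nesting.
Starting at depth 9 (i.e., T^9(X)), we need to reach T(X).
Number of mu applications = 9 - 1 = 8

8


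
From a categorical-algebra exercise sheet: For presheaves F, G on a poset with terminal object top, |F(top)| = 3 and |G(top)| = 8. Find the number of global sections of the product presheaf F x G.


Global sections of a presheaf on a poset with terminal top satisfy
Gamma(H) ~ H(top). Presheaves admit pointwise products, so
(F x G)(top) = F(top) x G(top) (Cartesian product).
|Gamma(F x G)| = |F(top)| * |G(top)| = 3 * 8 = 24.

24


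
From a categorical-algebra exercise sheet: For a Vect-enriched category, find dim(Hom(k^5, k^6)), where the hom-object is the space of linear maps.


In Vect-enriched categories, Hom(k^n, k^m) is the space of m x n matrices.
dim(Hom(k^5, k^6)) = 6 * 5 = 30

30


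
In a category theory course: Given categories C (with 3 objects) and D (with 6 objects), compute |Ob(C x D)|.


The product category C x D has objects that are pairs (c, d).
Number of pairs = |Ob(C)| * |Ob(D)| = 3 * 6 = 18

18


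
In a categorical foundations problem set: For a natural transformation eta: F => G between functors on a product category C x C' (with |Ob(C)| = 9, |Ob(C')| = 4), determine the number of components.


A natural transformation eta: F => G assigns one component morphism per
object of the domain category.
The domain is the product category C x C', so
|Ob(C x C')| = |Ob(C)| * |Ob(C')| = 9 * 4 = 36.
Therefore eta has 36 component morphisms.

36


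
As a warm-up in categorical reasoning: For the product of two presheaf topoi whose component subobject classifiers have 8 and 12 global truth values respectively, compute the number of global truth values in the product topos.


In a product of presheaf topoi E_1 x E_2, the subobject classifier
is Omega = Omega_1 x Omega_2 (componentwise), so
|Omega(top)| = |Omega_1(top_1)| * |Omega_2(top_2)|.
= 8 * 12 = 96.

96


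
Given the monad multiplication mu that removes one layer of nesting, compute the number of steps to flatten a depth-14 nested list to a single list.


Each application of mu: T^2 -> T removes one layer of nesting.
Starting at depth 14 (i.e., T^14(X)), we need to reach T(X).
Number of mu applications = 14 - 1 = 13

13


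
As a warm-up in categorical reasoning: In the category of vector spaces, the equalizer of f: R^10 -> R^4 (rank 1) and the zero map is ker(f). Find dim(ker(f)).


The equalizer of f and the zero map is ker(f).
By the rank-nullity theorem: dim(ker(f)) = dim(domain) - rank(f).
dim(ker(f)) = 10 - 1 = 9

9


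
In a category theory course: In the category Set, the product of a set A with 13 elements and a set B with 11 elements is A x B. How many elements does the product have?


In Set, the product A x B is the Cartesian product.
By the universal property, |A x B| = |A| * |B|.
|A x B| = 13 * 11 = 143

143


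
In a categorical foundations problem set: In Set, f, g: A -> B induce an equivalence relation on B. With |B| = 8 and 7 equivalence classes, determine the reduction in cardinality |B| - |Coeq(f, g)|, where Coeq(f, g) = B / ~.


The coequalizer Coeq(f, g) = B / ~ has one element per equivalence class.
|B| = 8, |Coeq(f, g)| = 7.
|B| - |Coeq(f, g)| = 8 - 7 = 1.

1


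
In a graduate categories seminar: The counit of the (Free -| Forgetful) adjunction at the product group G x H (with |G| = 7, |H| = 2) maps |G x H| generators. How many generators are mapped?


The counit epsilon_K: F(U(K)) -> K of the Free-Forgetful adjunction
maps |K| generators of F(U(K)) into K. For K = G x H (the product group),
|G x H| = |G| * |H|.
Total generators mapped = 7 * 2 = 14.

14


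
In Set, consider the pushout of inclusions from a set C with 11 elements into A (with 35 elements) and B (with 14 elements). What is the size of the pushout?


The pushout A +_C B identifies the images of C in A and B.
|A +_C B| = |A| + |B| - |C| (for injections).
= 35 + 14 - 11 = 38

38


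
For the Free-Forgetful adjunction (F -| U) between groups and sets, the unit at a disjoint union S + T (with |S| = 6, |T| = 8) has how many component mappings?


The unit eta_X: X -> U(F(X)) of the Free-Forgetful adjunction
maps each element of X to a generator of F(X). For X = S + T (disjoint
union in Set), |S + T| = |S| + |T|.
Total mappings = 6 + 8 = 14.

14


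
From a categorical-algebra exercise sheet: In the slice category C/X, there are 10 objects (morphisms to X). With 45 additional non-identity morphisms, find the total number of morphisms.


In the slice category C/X, objects are morphisms to X.
Identity morphisms: 10 (one per object of C/X).
Non-identity morphisms: 45.
Total = 10 + 45 = 55

55


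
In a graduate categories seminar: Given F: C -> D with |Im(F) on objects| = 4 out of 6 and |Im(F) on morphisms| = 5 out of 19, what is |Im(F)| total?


The image of F consists of distinct objects and distinct morphisms.
|Im(F)| on objects = 4
|Im(F)| on morphisms = 5
Total image cardinality = 4 + 5 = 9

9


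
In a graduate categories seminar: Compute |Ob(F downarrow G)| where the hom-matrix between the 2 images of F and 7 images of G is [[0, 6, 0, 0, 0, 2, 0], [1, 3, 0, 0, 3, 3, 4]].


Objects of (F downarrow G) are triples (a, b, h: F(a)->G(b)).
The count equals the sum of all entries in the hom-matrix.
sum(row 0) = 8
sum(row 1) = 14
Grand total = 22

22


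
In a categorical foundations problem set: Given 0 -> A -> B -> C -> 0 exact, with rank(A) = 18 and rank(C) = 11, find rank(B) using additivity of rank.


For a short exact sequence 0 -> A -> B -> C -> 0,
rank is additive: rank(B) = rank(A) + rank(C).
rank(B) = 18 + 11 = 29

29


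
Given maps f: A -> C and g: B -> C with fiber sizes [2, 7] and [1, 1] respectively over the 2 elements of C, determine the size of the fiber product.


The pullback A x_C B consists of pairs (a, b) with f(a) = g(b).
For each element c in C, the fiber product has |f^-1(c)| * |g^-1(c)| elements.
Summing over C: 2 * 1 + 7 * 1
= 2 + 7 = 9

9


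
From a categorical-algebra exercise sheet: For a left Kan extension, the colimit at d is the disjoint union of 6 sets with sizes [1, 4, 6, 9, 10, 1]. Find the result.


Pointwise, the left Kan extension (Lan_F H)(d) is the colimit, indexed
by the comma category (F downarrow d), of H composed with the
projection (F downarrow d) -> C. Here that colimit is given
as a coproduct (disjoint union) of sets, so its cardinality is the
sum of the sizes of the summands.
Coproduct of sets with sizes: 1 + 4 + 6 + 9 + 10 + 1
= 31

31


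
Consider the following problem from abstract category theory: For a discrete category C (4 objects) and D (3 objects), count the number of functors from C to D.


A functor from a discrete category C to D is determined by
where each object maps. Each of the 4 objects of C can map
to any of the 3 objects of D independently.
Number of functors = 3^4 = 81

81


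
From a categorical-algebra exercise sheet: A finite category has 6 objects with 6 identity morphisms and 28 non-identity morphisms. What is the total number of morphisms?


Each object has an identity morphism, giving 6 identities.
Adding the 28 non-identity morphisms:
Total = 6 + 28 = 34

34


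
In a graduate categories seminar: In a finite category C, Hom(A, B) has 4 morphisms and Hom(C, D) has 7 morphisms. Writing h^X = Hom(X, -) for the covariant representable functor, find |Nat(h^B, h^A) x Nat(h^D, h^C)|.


By the Yoneda lemma, Nat(h^B, h^A) is isomorphic to Hom(A, B),
so |Nat(h^B, h^A)| = |Hom(A, B)| and |Nat(h^D, h^C)| = |Hom(C, D)|.
|Hom(A, B)| = 4, |Hom(C, D)| = 7.
|Nat(h^B, h^A) x Nat(h^D, h^C)| = 4 * 7 = 28

28


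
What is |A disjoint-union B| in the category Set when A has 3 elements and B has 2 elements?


In Set, the coproduct A + B is the disjoint union.
|A + B| = |A| + |B| = 3 + 2 = 5

5


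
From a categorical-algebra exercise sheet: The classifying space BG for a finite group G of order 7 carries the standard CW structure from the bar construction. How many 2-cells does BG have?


In the bar-construction CW model of BG, the n-cells are indexed by
n-tuples [g_1|...|g_n] of non-identity elements of G (degenerate
simplices with some g_i = e do not contribute cells), so there are
(|G| - 1)^n n-cells.
For dim = 2 with |G| = 7:
cells = (7 - 1)^2 = 6^2 = 36

36


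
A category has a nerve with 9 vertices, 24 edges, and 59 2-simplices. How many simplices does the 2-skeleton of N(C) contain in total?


The 2-skeleton of the nerve N(C) consists of simplices in dimensions 0, 1, 2:
  |N(C)_0| = 9 (objects)
  |N(C)_1| = 24 (morphisms)
  |N(C)_2| = 59 (composable pairs)
Total = 9 + 24 + 59 = 92

92


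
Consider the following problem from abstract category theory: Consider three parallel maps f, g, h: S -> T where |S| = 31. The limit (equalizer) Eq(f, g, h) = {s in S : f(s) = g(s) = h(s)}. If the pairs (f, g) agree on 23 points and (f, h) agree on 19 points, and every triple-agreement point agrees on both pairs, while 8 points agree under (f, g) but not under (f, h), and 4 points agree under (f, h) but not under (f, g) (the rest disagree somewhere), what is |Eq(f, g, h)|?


Eq(f, g, h) is the triple-agreement set: points in S where all three
maps take the same value. Using inclusion-exclusion on the pairwise data:
Pair (f, g) agrees on 23 points; pair (f, h) on 19 points.
Points agreeing under (f, g) but not (f, h) = 8; under (f, h) but not (f, g) = 4.
Triple-agreement = agreement-in-(f, g) minus points that agree under (f, g) but not (f, h):
|Eq(f, g, h)| = 23 - 8 = 15
(cross-check via (f, h): 19 - 4 = 15.)

15


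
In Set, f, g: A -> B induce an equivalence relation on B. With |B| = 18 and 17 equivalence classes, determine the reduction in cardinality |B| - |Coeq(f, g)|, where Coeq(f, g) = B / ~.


The coequalizer Coeq(f, g) = B / ~ has one element per equivalence class.
|B| = 18, |Coeq(f, g)| = 17.
|B| - |Coeq(f, g)| = 18 - 17 = 1.

1


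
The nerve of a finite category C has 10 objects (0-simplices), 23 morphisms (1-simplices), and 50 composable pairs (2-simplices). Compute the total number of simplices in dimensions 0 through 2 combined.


The 2-skeleton of the nerve N(C) consists of simplices in dimensions 0, 1, 2:
  |N(C)_0| = 10 (objects)
  |N(C)_1| = 23 (morphisms)
  |N(C)_2| = 50 (composable pairs)
Total = 10 + 23 + 50 = 83

83


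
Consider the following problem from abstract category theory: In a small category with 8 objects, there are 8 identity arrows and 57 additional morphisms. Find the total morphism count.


Each object has an identity morphism, giving 8 identities.
Adding the 57 non-identity morphisms:
Total = 8 + 57 = 65

65


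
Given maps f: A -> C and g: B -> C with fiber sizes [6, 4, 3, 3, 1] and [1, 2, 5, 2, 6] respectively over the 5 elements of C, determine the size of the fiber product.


The pullback A x_C B consists of pairs (a, b) with f(a) = g(b).
For each element c in C, the fiber product has |f^-1(c)| * |g^-1(c)| elements.
Summing over C: 6 * 1 + 4 * 2 + 3 * 5 + 3 * 2 + 1 * 6
= 6 + 8 + 15 + 6 + 6 = 41

41


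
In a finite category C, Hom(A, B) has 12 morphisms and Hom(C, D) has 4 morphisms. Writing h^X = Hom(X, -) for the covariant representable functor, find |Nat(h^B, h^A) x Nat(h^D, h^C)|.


By the Yoneda lemma, Nat(h^B, h^A) is isomorphic to Hom(A, B),
so |Nat(h^B, h^A)| = |Hom(A, B)| and |Nat(h^D, h^C)| = |Hom(C, D)|.
|Hom(A, B)| = 12, |Hom(C, D)| = 4.
|Nat(h^B, h^A) x Nat(h^D, h^C)| = 12 * 4 = 48

48


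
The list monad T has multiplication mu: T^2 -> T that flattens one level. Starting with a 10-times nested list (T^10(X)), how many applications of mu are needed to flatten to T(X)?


Each application of mu: T^2 -> T removes one layer of nesting.
Starting at depth 10 (i.e., T^10(X)), we need to reach T(X).
Number of mu applications = 10 - 1 = 9

9


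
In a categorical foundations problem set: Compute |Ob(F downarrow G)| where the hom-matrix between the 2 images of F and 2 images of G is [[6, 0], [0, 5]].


Objects of (F downarrow G) are triples (a, b, h: F(a)->G(b)).
The count equals the sum of all entries in the hom-matrix.
sum(row 0) = 6
sum(row 1) = 5
Grand total = 11

11


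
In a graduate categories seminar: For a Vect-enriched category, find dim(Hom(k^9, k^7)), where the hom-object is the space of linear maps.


In Vect-enriched categories, Hom(k^n, k^m) is the space of m x n matrices.
dim(Hom(k^9, k^7)) = 7 * 9 = 63

63


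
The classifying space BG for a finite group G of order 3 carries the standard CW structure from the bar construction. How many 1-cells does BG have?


In the bar-construction CW model of BG, the n-cells are indexed by
n-tuples [g_1|...|g_n] of non-identity elements of G (degenerate
simplices with some g_i = e do not contribute cells), so there are
(|G| - 1)^n n-cells.
For dim = 1 with |G| = 3:
cells = (3 - 1)^1 = 2^1 = 2

2


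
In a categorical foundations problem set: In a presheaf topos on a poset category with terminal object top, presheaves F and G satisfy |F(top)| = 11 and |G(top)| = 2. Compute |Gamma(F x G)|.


Global sections of a presheaf on a poset with terminal top satisfy
Gamma(H) ~ H(top). Presheaves admit pointwise products, so
(F x G)(top) = F(top) x G(top) (Cartesian product).
|Gamma(F x G)| = |F(top)| * |G(top)| = 11 * 2 = 22.

22


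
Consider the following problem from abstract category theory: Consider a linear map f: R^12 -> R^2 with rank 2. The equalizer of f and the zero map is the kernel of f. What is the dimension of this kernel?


The equalizer of f and the zero map is ker(f).
By the rank-nullity theorem: dim(ker(f)) = dim(domain) - rank(f).
dim(ker(f)) = 12 - 2 = 10

10


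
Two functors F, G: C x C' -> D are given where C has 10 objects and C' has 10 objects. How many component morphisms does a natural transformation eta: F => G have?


A natural transformation eta: F => G assigns one component morphism per
object of the domain category.
The domain is the product category C x C', so
|Ob(C x C')| = |Ob(C)| * |Ob(C')| = 10 * 10 = 100.
Therefore eta has 100 component morphisms.

100


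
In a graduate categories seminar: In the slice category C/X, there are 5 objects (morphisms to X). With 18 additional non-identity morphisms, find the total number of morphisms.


In the slice category C/X, objects are morphisms to X.
Identity morphisms: 5 (one per object of C/X).
Non-identity morphisms: 18.
Total = 5 + 18 = 23

23


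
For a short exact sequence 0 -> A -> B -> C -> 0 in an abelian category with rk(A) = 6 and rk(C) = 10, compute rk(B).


For a short exact sequence 0 -> A -> B -> C -> 0,
rank is additive: rank(B) = rank(A) + rank(C).
rank(B) = 6 + 10 = 16

16


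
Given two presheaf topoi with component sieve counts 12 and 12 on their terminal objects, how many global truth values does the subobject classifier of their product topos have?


In a product of presheaf topoi E_1 x E_2, the subobject classifier
is Omega = Omega_1 x Omega_2 (componentwise), so
|Omega(top)| = |Omega_1(top_1)| * |Omega_2(top_2)|.
= 12 * 12 = 144.

144


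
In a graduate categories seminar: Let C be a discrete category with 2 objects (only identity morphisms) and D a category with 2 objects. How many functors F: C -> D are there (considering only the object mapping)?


A functor from a discrete category C to D is determined by
where each object maps. Each of the 2 objects of C can map
to any of the 2 objects of D independently.
Number of functors = 2^2 = 4

4


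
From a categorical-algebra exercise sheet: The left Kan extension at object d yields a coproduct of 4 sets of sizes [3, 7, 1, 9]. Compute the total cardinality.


Pointwise, the left Kan extension (Lan_F H)(d) is the colimit, indexed
by the comma category (F downarrow d), of H composed with the
projection (F downarrow d) -> C. Here that colimit is given
as a coproduct (disjoint union) of sets, so its cardinality is the
sum of the sizes of the summands.
Coproduct of sets with sizes: 3 + 7 + 1 + 9
= 20

20


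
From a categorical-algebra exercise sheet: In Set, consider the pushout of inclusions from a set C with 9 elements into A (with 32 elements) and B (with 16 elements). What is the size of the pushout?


The pushout A +_C B identifies the images of C in A and B.
|A +_C B| = |A| + |B| - |C| (for injections).
= 32 + 16 - 9 = 39

39


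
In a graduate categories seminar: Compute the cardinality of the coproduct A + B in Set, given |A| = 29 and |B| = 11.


In Set, the coproduct A + B is the disjoint union.
|A + B| = |A| + |B| = 29 + 11 = 40

40


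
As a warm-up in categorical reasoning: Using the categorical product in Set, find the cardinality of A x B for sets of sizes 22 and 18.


In Set, the product A x B is the Cartesian product.
By the universal property, |A x B| = |A| * |B|.
|A x B| = 22 * 18 = 396

396


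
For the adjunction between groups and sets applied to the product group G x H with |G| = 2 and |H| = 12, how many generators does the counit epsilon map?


The counit epsilon_K: F(U(K)) -> K of the Free-Forgetful adjunction
maps |K| generators of F(U(K)) into K. For K = G x H (the product group),
|G x H| = |G| * |H|.
Total generators mapped = 2 * 12 = 24.

24


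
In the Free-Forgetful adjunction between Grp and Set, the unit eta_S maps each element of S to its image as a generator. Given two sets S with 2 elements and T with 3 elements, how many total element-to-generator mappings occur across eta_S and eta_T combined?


The unit eta_X: X -> U(F(X)) of the Free-Forgetful adjunction
maps each element of X to a generator of F(X). For X = S + T (disjoint
union in Set), |S + T| = |S| + |T|.
Total mappings = 2 + 3 = 5.

5


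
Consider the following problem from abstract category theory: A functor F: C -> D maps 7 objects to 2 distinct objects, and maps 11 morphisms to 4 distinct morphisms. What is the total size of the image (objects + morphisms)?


The image of F consists of distinct objects and distinct morphisms.
|Im(F)| on objects = 2
|Im(F)| on morphisms = 4
Total image cardinality = 2 + 4 = 6

6


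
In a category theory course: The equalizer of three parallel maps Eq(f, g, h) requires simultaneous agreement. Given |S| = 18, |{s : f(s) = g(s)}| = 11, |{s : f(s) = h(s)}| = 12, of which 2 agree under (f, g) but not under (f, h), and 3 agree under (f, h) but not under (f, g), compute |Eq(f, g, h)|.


Eq(f, g, h) is the triple-agreement set: points in S where all three
maps take the same value. Using inclusion-exclusion on the pairwise data:
Pair (f, g) agrees on 11 points; pair (f, h) on 12 points.
Points agreeing under (f, g) but not (f, h) = 2; under (f, h) but not (f, g) = 3.
Triple-agreement = agreement-in-(f, g) minus points that agree under (f, g) but not (f, h):
|Eq(f, g, h)| = 11 - 2 = 9
(cross-check via (f, h): 12 - 3 = 9.)

9


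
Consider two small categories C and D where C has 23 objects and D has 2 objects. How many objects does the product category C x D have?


The product category C x D has objects that are pairs (c, d).
Number of pairs = |Ob(C)| * |Ob(D)| = 23 * 2 = 46

46


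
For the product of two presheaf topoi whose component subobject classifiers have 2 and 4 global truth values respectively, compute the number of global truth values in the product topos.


In a product of presheaf topoi E_1 x E_2, the subobject classifier
is Omega = Omega_1 x Omega_2 (componentwise), so
|Omega(top)| = |Omega_1(top_1)| * |Omega_2(top_2)|.
= 2 * 4 = 8.

8


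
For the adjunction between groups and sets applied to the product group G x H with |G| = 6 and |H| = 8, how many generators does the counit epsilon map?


The counit epsilon_K: F(U(K)) -> K of the Free-Forgetful adjunction
maps |K| generators of F(U(K)) into K. For K = G x H (the product group),
|G x H| = |G| * |H|.
Total generators mapped = 6 * 8 = 48.

48


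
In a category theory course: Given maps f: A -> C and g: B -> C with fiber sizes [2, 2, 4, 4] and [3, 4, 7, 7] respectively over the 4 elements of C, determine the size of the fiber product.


The pullback A x_C B consists of pairs (a, b) with f(a) = g(b).
For each element c in C, the fiber product has |f^-1(c)| * |g^-1(c)| elements.
Summing over C: 2 * 3 + 2 * 4 + 4 * 7 + 4 * 7
= 6 + 8 + 28 + 28 = 70

70


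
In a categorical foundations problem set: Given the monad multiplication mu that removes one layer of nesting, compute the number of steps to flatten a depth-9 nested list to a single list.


Each application of mu: T^2 -> T removes one layer of nesting.
Starting at depth 9 (i.e., T^9(X)), we need to reach T(X).
Number of mu applications = 9 - 1 = 8

8


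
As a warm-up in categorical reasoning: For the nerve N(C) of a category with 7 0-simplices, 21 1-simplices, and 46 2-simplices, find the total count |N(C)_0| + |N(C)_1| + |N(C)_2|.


The 2-skeleton of the nerve N(C) consists of simplices in dimensions 0, 1, 2:
  |N(C)_0| = 7 (objects)
  |N(C)_1| = 21 (morphisms)
  |N(C)_2| = 46 (composable pairs)
Total = 7 + 21 + 46 = 74

74


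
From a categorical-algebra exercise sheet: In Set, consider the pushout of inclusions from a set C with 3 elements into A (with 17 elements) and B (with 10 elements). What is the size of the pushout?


The pushout A +_C B identifies the images of C in A and B.
|A +_C B| = |A| + |B| - |C| (for injections).
= 17 + 10 - 3 = 24

24


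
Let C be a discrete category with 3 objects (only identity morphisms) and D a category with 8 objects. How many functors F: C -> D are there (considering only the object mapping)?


A functor from a discrete category C to D is determined by
where each object maps. Each of the 3 objects of C can map
to any of the 8 objects of D independently.
Number of functors = 8^3 = 512

512


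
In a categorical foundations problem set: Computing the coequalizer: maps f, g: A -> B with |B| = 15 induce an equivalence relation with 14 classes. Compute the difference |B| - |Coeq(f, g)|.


The coequalizer Coeq(f, g) = B / ~ has one element per equivalence class.
|B| = 15, |Coeq(f, g)| = 14.
|B| - |Coeq(f, g)| = 15 - 14 = 1.

1


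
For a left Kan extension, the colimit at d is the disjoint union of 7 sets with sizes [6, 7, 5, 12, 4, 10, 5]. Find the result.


Pointwise, the left Kan extension (Lan_F H)(d) is the colimit, indexed
by the comma category (F downarrow d), of H composed with the
projection (F downarrow d) -> C. Here that colimit is given
as a coproduct (disjoint union) of sets, so its cardinality is the
sum of the sizes of the summands.
Coproduct of sets with sizes: 6 + 7 + 5 + 12 + 4 + 10 + 5
= 49

49


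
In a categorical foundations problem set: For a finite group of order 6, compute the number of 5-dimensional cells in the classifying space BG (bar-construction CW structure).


In the bar-construction CW model of BG, the n-cells are indexed by
n-tuples [g_1|...|g_n] of non-identity elements of G (degenerate
simplices with some g_i = e do not contribute cells), so there are
(|G| - 1)^n n-cells.
For dim = 5 with |G| = 6:
cells = (6 - 1)^5 = 5^5 = 3125

3125


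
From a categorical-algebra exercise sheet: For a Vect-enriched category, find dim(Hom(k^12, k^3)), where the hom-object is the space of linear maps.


In Vect-enriched categories, Hom(k^n, k^m) is the space of m x n matrices.
dim(Hom(k^12, k^3)) = 3 * 12 = 36

36


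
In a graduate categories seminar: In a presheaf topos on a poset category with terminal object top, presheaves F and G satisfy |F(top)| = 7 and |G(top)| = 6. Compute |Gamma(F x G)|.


Global sections of a presheaf on a poset with terminal top satisfy
Gamma(H) ~ H(top). Presheaves admit pointwise products, so
(F x G)(top) = F(top) x G(top) (Cartesian product).
|Gamma(F x G)| = |F(top)| * |G(top)| = 7 * 6 = 42.

42


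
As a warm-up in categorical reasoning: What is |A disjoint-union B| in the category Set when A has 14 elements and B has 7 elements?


In Set, the coproduct A + B is the disjoint union.
|A + B| = |A| + |B| = 14 + 7 = 21

21


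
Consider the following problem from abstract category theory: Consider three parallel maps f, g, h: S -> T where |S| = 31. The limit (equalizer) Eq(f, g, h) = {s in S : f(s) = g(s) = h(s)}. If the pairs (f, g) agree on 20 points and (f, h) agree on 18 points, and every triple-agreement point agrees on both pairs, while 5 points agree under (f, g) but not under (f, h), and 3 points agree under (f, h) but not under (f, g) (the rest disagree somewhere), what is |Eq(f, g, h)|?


Eq(f, g, h) is the triple-agreement set: points in S where all three
maps take the same value. Using inclusion-exclusion on the pairwise data:
Pair (f, g) agrees on 20 points; pair (f, h) on 18 points.
Points agreeing under (f, g) but not (f, h) = 5; under (f, h) but not (f, g) = 3.
Triple-agreement = agreement-in-(f, g) minus points that agree under (f, g) but not (f, h):
|Eq(f, g, h)| = 20 - 5 = 15
(cross-check via (f, h): 18 - 3 = 15.)

15


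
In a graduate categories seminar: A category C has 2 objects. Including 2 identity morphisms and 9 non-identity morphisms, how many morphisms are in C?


Each object has an identity morphism, giving 2 identities.
Adding the 9 non-identity morphisms:
Total = 2 + 9 = 11

11


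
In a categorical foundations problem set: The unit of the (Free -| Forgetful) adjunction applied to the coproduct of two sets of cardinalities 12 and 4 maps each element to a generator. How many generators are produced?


The unit eta_X: X -> U(F(X)) of the Free-Forgetful adjunction
maps each element of X to a generator of F(X). For X = S + T (disjoint
union in Set), |S + T| = |S| + |T|.
Total mappings = 12 + 4 = 16.

16


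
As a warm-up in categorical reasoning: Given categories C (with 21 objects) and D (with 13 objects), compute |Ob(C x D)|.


The product category C x D has objects that are pairs (c, d).
Number of pairs = |Ob(C)| * |Ob(D)| = 21 * 13 = 273

273


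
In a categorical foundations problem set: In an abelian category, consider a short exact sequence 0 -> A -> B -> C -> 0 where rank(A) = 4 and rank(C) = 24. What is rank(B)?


For a short exact sequence 0 -> A -> B -> C -> 0,
rank is additive: rank(B) = rank(A) + rank(C).
rank(B) = 4 + 24 = 28

28


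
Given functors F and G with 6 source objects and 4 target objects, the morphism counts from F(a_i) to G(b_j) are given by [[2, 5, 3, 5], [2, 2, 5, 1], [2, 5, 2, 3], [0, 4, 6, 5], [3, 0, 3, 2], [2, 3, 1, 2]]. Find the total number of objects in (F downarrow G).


Objects of (F downarrow G) are triples (a, b, h: F(a)->G(b)).
The count equals the sum of all entries in the hom-matrix.
sum(row 0) = 15
sum(row 1) = 10
sum(row 2) = 12
sum(row 3) = 15
sum(row 4) = 8
sum(row 5) = 8
Grand total = 68

68


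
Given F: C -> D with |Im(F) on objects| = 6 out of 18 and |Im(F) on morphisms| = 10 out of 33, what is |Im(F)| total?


The image of F consists of distinct objects and distinct morphisms.
|Im(F)| on objects = 6
|Im(F)| on morphisms = 10
Total image cardinality = 6 + 10 = 16

16


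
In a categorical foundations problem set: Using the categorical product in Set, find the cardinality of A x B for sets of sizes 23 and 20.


In Set, the product A x B is the Cartesian product.
By the universal property, |A x B| = |A| * |B|.
|A x B| = 23 * 20 = 460

460


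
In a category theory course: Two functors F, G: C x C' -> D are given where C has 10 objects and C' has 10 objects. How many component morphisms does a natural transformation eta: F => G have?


A natural transformation eta: F => G assigns one component morphism per
object of the domain category.
The domain is the product category C x C', so
|Ob(C x C')| = |Ob(C)| * |Ob(C')| = 10 * 10 = 100.
Therefore eta has 100 component morphisms.

100


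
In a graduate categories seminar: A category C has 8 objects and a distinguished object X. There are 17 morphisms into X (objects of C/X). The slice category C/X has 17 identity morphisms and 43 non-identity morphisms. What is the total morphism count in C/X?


In the slice category C/X, objects are morphisms to X.
Identity morphisms: 17 (one per object of C/X).
Non-identity morphisms: 43.
Total = 17 + 43 = 60

60


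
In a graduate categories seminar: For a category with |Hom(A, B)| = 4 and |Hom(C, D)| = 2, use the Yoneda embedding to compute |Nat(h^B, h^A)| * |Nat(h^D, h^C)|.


By the Yoneda lemma, Nat(h^B, h^A) is isomorphic to Hom(A, B),
so |Nat(h^B, h^A)| = |Hom(A, B)| and |Nat(h^D, h^C)| = |Hom(C, D)|.
|Hom(A, B)| = 4, |Hom(C, D)| = 2.
|Nat(h^B, h^A) x Nat(h^D, h^C)| = 4 * 2 = 8

8


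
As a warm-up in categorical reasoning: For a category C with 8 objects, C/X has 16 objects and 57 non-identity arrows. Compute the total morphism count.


In the slice category C/X, objects are morphisms to X.
Identity morphisms: 16 (one per object of C/X).
Non-identity morphisms: 57.
Total = 16 + 57 = 73

73


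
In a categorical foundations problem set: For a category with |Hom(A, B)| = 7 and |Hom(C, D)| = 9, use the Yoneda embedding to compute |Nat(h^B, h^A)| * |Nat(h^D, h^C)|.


By the Yoneda lemma, Nat(h^B, h^A) is isomorphic to Hom(A, B),
so |Nat(h^B, h^A)| = |Hom(A, B)| and |Nat(h^D, h^C)| = |Hom(C, D)|.
|Hom(A, B)| = 7, |Hom(C, D)| = 9.
|Nat(h^B, h^A) x Nat(h^D, h^C)| = 7 * 9 = 63

63


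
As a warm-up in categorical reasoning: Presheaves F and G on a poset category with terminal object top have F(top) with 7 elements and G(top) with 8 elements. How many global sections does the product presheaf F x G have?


Global sections of a presheaf on a poset with terminal top satisfy
Gamma(H) ~ H(top). Presheaves admit pointwise products, so
(F x G)(top) = F(top) x G(top) (Cartesian product).
|Gamma(F x G)| = |F(top)| * |G(top)| = 7 * 8 = 56.

56


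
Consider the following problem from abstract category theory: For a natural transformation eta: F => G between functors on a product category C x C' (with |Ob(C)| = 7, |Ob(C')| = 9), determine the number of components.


A natural transformation eta: F => G assigns one component morphism per
object of the domain category.
The domain is the product category C x C', so
|Ob(C x C')| = |Ob(C)| * |Ob(C')| = 7 * 9 = 63.
Therefore eta has 63 component morphisms.

63


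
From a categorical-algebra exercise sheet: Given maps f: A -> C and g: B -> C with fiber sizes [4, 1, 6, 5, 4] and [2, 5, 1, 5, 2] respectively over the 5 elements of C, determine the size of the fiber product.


The pullback A x_C B consists of pairs (a, b) with f(a) = g(b).
For each element c in C, the fiber product has |f^-1(c)| * |g^-1(c)| elements.
Summing over C: 4 * 2 + 1 * 5 + 6 * 1 + 5 * 5 + 4 * 2
= 8 + 5 + 6 + 25 + 8 = 52

52
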